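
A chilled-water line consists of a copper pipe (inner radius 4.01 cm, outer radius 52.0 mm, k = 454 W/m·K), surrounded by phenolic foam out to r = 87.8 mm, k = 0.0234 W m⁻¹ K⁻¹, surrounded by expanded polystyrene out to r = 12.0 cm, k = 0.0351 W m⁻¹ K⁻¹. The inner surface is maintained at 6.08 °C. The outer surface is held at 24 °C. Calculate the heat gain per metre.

Resistance network (inner→outer):
  R'_copper = ln(0.0520/0.0401)/(2πk) = 0.2599/(2π·454) = 9.110×10^-5 m·K/W
  R'_phenolic foam = ln(0.0878/0.0520)/(2πk) = 0.5238/(2π·0.0234) = 3.563 m·K/W
  R'_expanded polystyrene = ln(0.120/0.0878)/(2πk) = 0.3124/(2π·0.0351) = 1.417 m·K/W
ΣR = 9.110×10^-5 + 3.563 + 1.417 = 4.980 m·K/W
Q' = ΔT/ΣR = (6.08 °C − 24 °C)/4.980 = -3.60 W/m
(Negative Q' ⇒ heat flows inward; heat gain = 3.60 W/m.)

Q' = 3.60 W/m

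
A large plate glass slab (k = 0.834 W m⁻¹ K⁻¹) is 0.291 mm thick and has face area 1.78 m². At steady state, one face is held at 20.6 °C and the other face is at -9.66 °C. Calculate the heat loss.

Q = kA·ΔT/L = 0.834 × 1.78 × |20.6 °C − -9.66 °C| / 2.91×10^-4 = 1.54×10^5 W

Q = 1.54×10^5 W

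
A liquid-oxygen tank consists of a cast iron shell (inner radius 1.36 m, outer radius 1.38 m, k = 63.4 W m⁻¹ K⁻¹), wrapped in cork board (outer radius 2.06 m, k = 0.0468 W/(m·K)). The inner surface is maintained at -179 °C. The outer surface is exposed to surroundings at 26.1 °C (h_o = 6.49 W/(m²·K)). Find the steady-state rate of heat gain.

Series thermal resistances, inner to outer:
  R_cast iron = (1/1.36 − 1/1.38)/(4πk) = 0.01066/(4π·63.4) = 1.338×10^-5 K/W
  R_cork board = (1/1.38 − 1/2.06)/(4πk) = 0.2392/(4π·0.0468) = 0.4067 K/W
  R_conv,out = 1/(4πr²h) = 1/(4π·2.06²·6.49) = 0.002889 K/W
ΣR = 1.338×10^-5 + 0.4067 + 0.002889 = 0.4096 K/W
Q = ΔT/ΣR = (-179 °C − 26.1 °C)/0.4096 = -501 W
(Negative Q ⇒ heat flows inward; heat gain = 501 W.)

Q = 501 W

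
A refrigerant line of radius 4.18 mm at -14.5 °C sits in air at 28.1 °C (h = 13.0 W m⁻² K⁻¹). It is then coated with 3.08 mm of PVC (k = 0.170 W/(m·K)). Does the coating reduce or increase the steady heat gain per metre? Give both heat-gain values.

Critical radius for a cylinder: r_cr = k/h = 0.0131 m = 1.31 cm.
Outer radius after coating: r₂ = 0.00418 + 0.00308 = 0.00726 m.
Since r₁ < r_cr and r₂ ≤ r_cr, the coating moves toward the maximum at r_cr — heat gain rises.
Bare: R = 1/(2πr₁h) = 2.929 m·K/W; Q = 42.6/2.929 = 14.5 W/m.
Coated: R = R_cond + R_conv = 2.203 m·K/W; Q = 42.6/2.203 = 19.3 W/m.

increases: 14.5 → 19.3 W/m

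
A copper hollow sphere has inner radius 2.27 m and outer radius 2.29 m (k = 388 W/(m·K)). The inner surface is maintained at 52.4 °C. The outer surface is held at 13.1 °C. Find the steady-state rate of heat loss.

Q = 49800 kW

Q = 4πk·ΔT/(1/r₁ − 1/r₂) = 4π × 388 × 39.3 / (1/2.27 − 1/2.29) = 4.98×10^7 W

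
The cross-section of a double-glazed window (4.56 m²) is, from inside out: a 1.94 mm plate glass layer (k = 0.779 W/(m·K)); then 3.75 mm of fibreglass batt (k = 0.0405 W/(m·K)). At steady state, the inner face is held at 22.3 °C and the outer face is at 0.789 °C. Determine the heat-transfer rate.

Q = 1030 W

Treat each layer as a resistance in series:
  R_plate glass = L/(kA) = 0.00194/(0.779·4.56) = 5.461×10^-4 K/W
  R_fibreglass batt = L/(kA) = 0.00375/(0.0405·4.56) = 0.02031 K/W
ΣR = 5.461×10^-4 + 0.02031 = 0.02086 K/W
Q = ΔT/ΣR = (22.3 °C − 0.789 °C)/0.02086 = 1030 W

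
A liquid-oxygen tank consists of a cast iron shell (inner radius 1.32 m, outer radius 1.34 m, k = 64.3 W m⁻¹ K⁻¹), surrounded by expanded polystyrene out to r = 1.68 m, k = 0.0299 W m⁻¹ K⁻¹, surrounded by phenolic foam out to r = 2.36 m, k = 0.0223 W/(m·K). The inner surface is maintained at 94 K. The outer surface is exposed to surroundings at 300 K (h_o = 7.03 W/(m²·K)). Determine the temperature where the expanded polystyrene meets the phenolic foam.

T = 175.5 K

Series thermal resistances, inner to outer:
  R_cast iron = (1/1.32 − 1/1.34)/(4πk) = 0.01131/(4π·64.3) = 1.399×10^-5 K/W
  R_expanded polystyrene = (1/1.34 − 1/1.68)/(4πk) = 0.1510/(4π·0.0299) = 0.4020 K/W
  R_phenolic foam = (1/1.68 − 1/2.36)/(4πk) = 0.1715/(4π·0.0223) = 0.6120 K/W
  R_conv,out = 1/(4πr²h) = 1/(4π·2.36²·7.03) = 0.002032 K/W
ΣR = 1.399×10^-5 + 0.4020 + 0.6120 + 0.002032 = 1.016 K/W
Q = ΔT/ΣR = (94 K − 300 K)/1.016 = -202.8 W
From the inner boundary to the expanded polystyrene/phenolic foam interface, ΣR_partial = 0.4020 K/W.
T_interface = T_in − Q·ΣR_partial = 94 K − (-202.8)(0.4020) = 175.5 K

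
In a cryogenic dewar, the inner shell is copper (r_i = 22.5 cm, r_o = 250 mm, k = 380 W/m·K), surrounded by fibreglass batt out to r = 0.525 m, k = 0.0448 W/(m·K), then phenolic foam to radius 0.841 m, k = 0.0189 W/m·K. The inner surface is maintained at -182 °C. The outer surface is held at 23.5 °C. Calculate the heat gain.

Q = 30.5 W

Resistance network (inner→outer):
  R_copper = (1/0.225 − 1/0.250)/(4πk) = 0.4444/(4π·380) = 9.307×10^-5 K/W
  R_fibreglass batt = (1/0.250 − 1/0.525)/(4πk) = 2.095/(4π·0.0448) = 3.722 K/W
  R_phenolic foam = (1/0.525 − 1/0.841)/(4πk) = 0.7157/(4π·0.0189) = 3.013 K/W
ΣR = 9.307×10^-5 + 3.722 + 3.013 = 6.735 K/W
Q = ΔT/ΣR = (-182 °C − 23.5 °C)/6.735 = -30.5 W
(Negative Q ⇒ heat flows inward; heat gain = 30.5 W.)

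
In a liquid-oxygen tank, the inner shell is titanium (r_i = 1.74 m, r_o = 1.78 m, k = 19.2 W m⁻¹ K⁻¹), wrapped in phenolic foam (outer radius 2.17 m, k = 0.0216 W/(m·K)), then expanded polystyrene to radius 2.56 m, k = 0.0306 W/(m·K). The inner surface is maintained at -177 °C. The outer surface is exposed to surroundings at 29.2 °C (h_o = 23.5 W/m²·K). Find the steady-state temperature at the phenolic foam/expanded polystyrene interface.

Treat each layer as a resistance in series:
  R_titanium = (1/1.74 − 1/1.78)/(4πk) = 0.01291/(4π·19.2) = 5.353×10^-5 K/W
  R_phenolic foam = (1/1.78 − 1/2.17)/(4πk) = 0.1010/(4π·0.0216) = 0.3720 K/W
  R_expanded polystyrene = (1/2.17 − 1/2.56)/(4πk) = 0.07020/(4π·0.0306) = 0.1826 K/W
  R_conv,out = 1/(4πr²h) = 1/(4π·2.56²·23.5) = 5.167×10^-4 K/W
ΣR = 5.353×10^-5 + 0.3720 + 0.1826 + 5.167×10^-4 = 0.5552 K/W
Q = ΔT/ΣR = (-177 °C − 29.2 °C)/0.5552 = -371.4 W
From the inner boundary to the phenolic foam/expanded polystyrene interface, ΣR_partial = 0.3721 K/W.
T_interface = T_in − Q·ΣR_partial = -177 °C − (-371.4)(0.3721) = -38.8 °C

T = -38.8 °C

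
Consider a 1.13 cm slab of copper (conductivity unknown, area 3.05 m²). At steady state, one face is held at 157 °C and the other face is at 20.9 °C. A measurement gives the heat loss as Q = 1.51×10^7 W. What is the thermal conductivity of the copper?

ΣR = ΔT/Q = |157 − 20.9|/1.51×10^7 = 9.013×10^-6 K/W
L/(kA) = 9.013×10^-6 ⇒ k = 0.0113/(9.013×10^-6·3.05) = 411 W/m·K

k = 411 W/m·K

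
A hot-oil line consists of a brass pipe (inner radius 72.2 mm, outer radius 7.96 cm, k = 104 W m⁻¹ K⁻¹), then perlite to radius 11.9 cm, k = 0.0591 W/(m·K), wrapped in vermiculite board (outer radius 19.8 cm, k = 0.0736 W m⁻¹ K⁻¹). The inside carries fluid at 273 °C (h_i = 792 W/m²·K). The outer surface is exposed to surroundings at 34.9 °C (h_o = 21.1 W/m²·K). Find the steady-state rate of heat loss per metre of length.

Treat each layer as a resistance in series:
  R'_conv,in = 1/(2πr h) = 1/(2π·0.0722·792) = 0.002783 m·K/W
  R'_brass = ln(0.0796/0.0722)/(2πk) = 0.09757/(2π·104) = 1.493×10^-4 m·K/W
  R'_perlite = ln(0.119/0.0796)/(2πk) = 0.4021/(2π·0.0591) = 1.083 m·K/W
  R'_vermiculite board = ln(0.198/0.119)/(2πk) = 0.5091/(2π·0.0736) = 1.101 m·K/W
  R'_conv,out = 1/(2πr h) = 1/(2π·0.198·21.1) = 0.03810 m·K/W
ΣR = 0.002783 + 1.493×10^-4 + 1.083 + 1.101 + 0.03810 = 2.225 m·K/W
Q' = ΔT/ΣR = (273 °C − 34.9 °C)/2.225 = 107 W/m

Q' = 107 W/m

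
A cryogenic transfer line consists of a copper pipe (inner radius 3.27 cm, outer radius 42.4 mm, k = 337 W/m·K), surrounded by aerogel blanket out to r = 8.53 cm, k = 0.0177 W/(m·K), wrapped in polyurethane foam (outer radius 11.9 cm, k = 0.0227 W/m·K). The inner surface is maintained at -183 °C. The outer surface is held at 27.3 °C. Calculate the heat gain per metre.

Q' = 24.4 W/m

Series thermal resistances, inner to outer:
  R'_copper = ln(0.0424/0.0327)/(2πk) = 0.2598/(2π·337) = 1.227×10^-4 m·K/W
  R'_aerogel blanket = ln(0.0853/0.0424)/(2πk) = 0.6990/(2π·0.0177) = 6.286 m·K/W
  R'_polyurethane foam = ln(0.119/0.0853)/(2πk) = 0.3329/(2π·0.0227) = 2.334 m·K/W
ΣR = 1.227×10^-4 + 6.286 + 2.334 = 8.620 m·K/W
Q' = ΔT/ΣR = (-183 °C − 27.3 °C)/8.620 = -24.4 W/m
(Negative Q' ⇒ heat flows inward; heat gain = 24.4 W/m.)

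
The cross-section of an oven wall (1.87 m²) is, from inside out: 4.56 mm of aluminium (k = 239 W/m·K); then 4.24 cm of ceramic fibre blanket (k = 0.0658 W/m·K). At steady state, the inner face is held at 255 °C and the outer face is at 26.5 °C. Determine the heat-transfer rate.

Treat each layer as a resistance in series:
  R_aluminium = L/(kA) = 0.00456/(239·1.87) = 1.020×10^-5 K/W
  R_ceramic fibre blanket = L/(kA) = 0.0424/(0.0658·1.87) = 0.3446 K/W
ΣR = 1.020×10^-5 + 0.3446 = 0.3446 K/W
Q = ΔT/ΣR = (255 °C − 26.5 °C)/0.3446 = 663 W

Q = 663 W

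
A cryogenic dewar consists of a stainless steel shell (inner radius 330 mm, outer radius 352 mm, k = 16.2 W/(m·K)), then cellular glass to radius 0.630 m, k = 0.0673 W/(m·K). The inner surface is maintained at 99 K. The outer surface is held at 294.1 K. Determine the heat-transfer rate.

Series thermal resistances, inner to outer:
  R_stainless steel = (1/0.330 − 1/0.352)/(4πk) = 0.1894/(4π·16.2) = 9.303×10^-4 K/W
  R_cellular glass = (1/0.352 − 1/0.630)/(4πk) = 1.254/(4π·0.0673) = 1.482 K/W
ΣR = 9.303×10^-4 + 1.482 = 1.483 K/W
Q = ΔT/ΣR = (99 K − 294.1 K)/1.483 = -132 W
(Negative Q ⇒ heat flows inward; heat gain = 132 W.)

Q = 132 W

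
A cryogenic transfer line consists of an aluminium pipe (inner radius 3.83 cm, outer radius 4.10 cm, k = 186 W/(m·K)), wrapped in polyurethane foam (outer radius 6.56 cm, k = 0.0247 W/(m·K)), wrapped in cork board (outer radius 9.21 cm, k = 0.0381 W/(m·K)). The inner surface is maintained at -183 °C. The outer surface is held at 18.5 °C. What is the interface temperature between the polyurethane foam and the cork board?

Series thermal resistances, inner to outer:
  R'_aluminium = ln(0.0410/0.0383)/(2πk) = 0.06812/(2π·186) = 5.829×10^-5 m·K/W
  R'_polyurethane foam = ln(0.0656/0.0410)/(2πk) = 0.4700/(2π·0.0247) = 3.028 m·K/W
  R'_cork board = ln(0.0921/0.0656)/(2πk) = 0.3393/(2π·0.0381) = 1.417 m·K/W
ΣR = 5.829×10^-5 + 3.028 + 1.417 = 4.445 m·K/W
Q' = ΔT/ΣR = (-183 °C − 18.5 °C)/4.445 = -45.33 W/m
From the inner boundary to the polyurethane foam/cork board interface, ΣR_partial = 3.028 m·K/W.
T_interface = T_in − Q'·ΣR_partial = -183 °C − (-45.33)(3.028) = -45.7 °C

T = -45.7 °C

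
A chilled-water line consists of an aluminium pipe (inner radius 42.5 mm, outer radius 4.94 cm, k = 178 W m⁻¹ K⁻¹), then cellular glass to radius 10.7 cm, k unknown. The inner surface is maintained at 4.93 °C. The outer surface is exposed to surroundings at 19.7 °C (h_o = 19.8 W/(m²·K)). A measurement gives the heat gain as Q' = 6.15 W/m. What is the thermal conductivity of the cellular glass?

ΣR = ΔT/Q' = |4.93 − 19.7|/6.15 = 2.402 m·K/W
Known resistances:
  R'_aluminium = ln(0.0494/0.0425)/(2πk) = 0.1504/(2π·178) = 1.345×10^-4 m·K/W
  R'_conv,out = 1/(2πr h) = 1/(2π·0.107·19.8) = 0.07512 m·K/W
R_cellular glass = ΣR − ΣR_known = 2.402 − 0.07525 = 2.327 m·K/W
ln(r₂/r₁)/(2πk) = 2.327 ⇒ k = 0.7729/(2π·2.327) = 0.0529 W/m·K

k = 0.0529 W/m·K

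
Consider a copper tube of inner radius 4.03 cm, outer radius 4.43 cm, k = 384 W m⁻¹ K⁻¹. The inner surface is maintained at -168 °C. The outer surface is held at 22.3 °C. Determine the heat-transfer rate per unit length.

Q' = 4.85×10^6 W/m

Q' = 2πk·ΔT/ln(r₂/r₁) = 2π × 384 × 190.3 / ln(0.0443/0.0403) = 4.85×10^6 W/m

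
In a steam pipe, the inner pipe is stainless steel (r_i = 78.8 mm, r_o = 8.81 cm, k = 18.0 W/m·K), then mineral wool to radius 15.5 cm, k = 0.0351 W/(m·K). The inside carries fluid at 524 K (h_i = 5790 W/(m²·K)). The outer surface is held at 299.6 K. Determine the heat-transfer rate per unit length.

Series thermal resistances, inner to outer:
  R'_conv,in = 1/(2πr h) = 1/(2π·0.0788·5790) = 3.488×10^-4 m·K/W
  R'_stainless steel = ln(0.0881/0.0788)/(2πk) = 0.1116/(2π·18.0) = 9.864×10^-4 m·K/W
  R'_mineral wool = ln(0.155/0.0881)/(2πk) = 0.5650/(2π·0.0351) = 2.562 m·K/W
ΣR = 3.488×10^-4 + 9.864×10^-4 + 2.562 = 2.563 m·K/W
Q' = ΔT/ΣR = (524 K − 299.6 K)/2.563 = 87.6 W/m

Q' = 87.6 W/m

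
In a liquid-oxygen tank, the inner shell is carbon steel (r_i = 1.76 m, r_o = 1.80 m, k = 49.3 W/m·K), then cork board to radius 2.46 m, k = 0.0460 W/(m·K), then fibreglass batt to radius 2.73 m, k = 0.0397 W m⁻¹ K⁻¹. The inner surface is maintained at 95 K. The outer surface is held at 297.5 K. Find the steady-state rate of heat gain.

Series thermal resistances, inner to outer:
  R_carbon steel = (1/1.76 − 1/1.80)/(4πk) = 0.01263/(4π·49.3) = 2.038×10^-5 K/W
  R_cork board = (1/1.80 − 1/2.46)/(4πk) = 0.1491/(4π·0.0460) = 0.2579 K/W
  R_fibreglass batt = (1/2.46 − 1/2.73)/(4πk) = 0.04020/(4π·0.0397) = 0.08059 K/W
ΣR = 2.038×10^-5 + 0.2579 + 0.08059 = 0.3385 K/W
Q = ΔT/ΣR = (95 K − 297.5 K)/0.3385 = -598 W
(Negative Q ⇒ heat flows inward; heat gain = 598 W.)

Q = 598 W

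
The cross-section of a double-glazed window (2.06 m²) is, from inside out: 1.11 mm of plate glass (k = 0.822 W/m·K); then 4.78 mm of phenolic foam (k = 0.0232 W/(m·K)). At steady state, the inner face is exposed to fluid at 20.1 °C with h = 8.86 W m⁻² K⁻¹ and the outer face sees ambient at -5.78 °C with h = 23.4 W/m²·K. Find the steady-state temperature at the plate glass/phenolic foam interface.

Treat each layer as a resistance in series:
  R_conv,in = 1/(hA) = 1/(8.86·2.06) = 0.05479 K/W
  R_plate glass = L/(kA) = 0.00111/(0.822·2.06) = 6.555×10^-4 K/W
  R_phenolic foam = L/(kA) = 0.00478/(0.0232·2.06) = 0.1000 K/W
  R_conv,out = 1/(hA) = 1/(23.4·2.06) = 0.02075 K/W
ΣR = 0.05479 + 6.555×10^-4 + 0.1000 + 0.02075 = 0.1762 K/W
Q = ΔT/ΣR = (20.1 °C − -5.78 °C)/0.1762 = 146.9 W
From the inner boundary to the plate glass/phenolic foam interface, ΣR_partial = 0.05545 K/W.
T_interface = T_in − Q·ΣR_partial = 20.1 °C − (146.9)(0.05545) = 12.0 °C

T = 12.0 °C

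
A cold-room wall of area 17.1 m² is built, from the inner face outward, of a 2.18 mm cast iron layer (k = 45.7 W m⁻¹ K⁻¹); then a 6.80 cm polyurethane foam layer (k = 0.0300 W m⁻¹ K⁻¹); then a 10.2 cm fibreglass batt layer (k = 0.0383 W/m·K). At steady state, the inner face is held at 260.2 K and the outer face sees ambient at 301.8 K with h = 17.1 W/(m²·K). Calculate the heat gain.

Q = 143 W

Series thermal resistances, inner to outer:
  R_cast iron = L/(kA) = 0.00218/(45.7·17.1) = 2.790×10^-6 K/W
  R_polyurethane foam = L/(kA) = 0.0680/(0.0300·17.1) = 0.1326 K/W
  R_fibreglass batt = L/(kA) = 0.102/(0.0383·17.1) = 0.1557 K/W
  R_conv,out = 1/(hA) = 1/(17.1·17.1) = 0.003420 K/W
ΣR = 2.790×10^-6 + 0.1326 + 0.1557 + 0.003420 = 0.2917 K/W
Q = ΔT/ΣR = (260.2 K − 301.8 K)/0.2917 = -143 W
(Negative Q ⇒ heat flows inward; heat gain = 143 W.)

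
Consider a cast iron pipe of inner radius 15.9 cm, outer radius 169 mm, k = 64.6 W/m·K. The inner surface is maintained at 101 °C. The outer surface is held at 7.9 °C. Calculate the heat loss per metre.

Q' = 2πk·ΔT/ln(r₂/r₁) = 2π × 64.6 × 93.1 / ln(0.169/0.159) = 6.20×10^5 W/m

Q' = 620 kW/m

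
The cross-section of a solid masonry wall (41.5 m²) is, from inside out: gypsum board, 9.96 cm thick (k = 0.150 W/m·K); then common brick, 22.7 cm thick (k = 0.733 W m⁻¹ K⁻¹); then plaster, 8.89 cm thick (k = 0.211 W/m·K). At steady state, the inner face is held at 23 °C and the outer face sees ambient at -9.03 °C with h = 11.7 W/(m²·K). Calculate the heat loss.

Q = 898 W

Resistance network (inner→outer):
  R_gypsum board = L/(kA) = 0.0996/(0.150·41.5) = 0.01600 K/W
  R_common brick = L/(kA) = 0.227/(0.733·41.5) = 0.007462 K/W
  R_plaster = L/(kA) = 0.0889/(0.211·41.5) = 0.01015 K/W
  R_conv,out = 1/(hA) = 1/(11.7·41.5) = 0.002060 K/W
ΣR = 0.01600 + 0.007462 + 0.01015 + 0.002060 = 0.03567 K/W
Q = ΔT/ΣR = (23 °C − -9.03 °C)/0.03567 = 898 W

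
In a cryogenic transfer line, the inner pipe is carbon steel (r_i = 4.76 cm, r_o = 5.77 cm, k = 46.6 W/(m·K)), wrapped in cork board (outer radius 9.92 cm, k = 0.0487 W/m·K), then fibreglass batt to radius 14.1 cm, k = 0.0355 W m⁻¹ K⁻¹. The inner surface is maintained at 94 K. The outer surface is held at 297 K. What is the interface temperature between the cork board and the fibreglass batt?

T = 201.4 K

Series thermal resistances, inner to outer:
  R'_carbon steel = ln(0.0577/0.0476)/(2πk) = 0.1924/(2π·46.6) = 6.572×10^-4 m·K/W
  R'_cork board = ln(0.0992/0.0577)/(2πk) = 0.5419/(2π·0.0487) = 1.771 m·K/W
  R'_fibreglass batt = ln(0.141/0.0992)/(2πk) = 0.3516/(2π·0.0355) = 1.576 m·K/W
ΣR = 6.572×10^-4 + 1.771 + 1.576 = 3.348 m·K/W
Q' = ΔT/ΣR = (94 K − 297 K)/3.348 = -60.63 W/m
From the inner boundary to the cork board/fibreglass batt interface, ΣR_partial = 1.772 m·K/W.
T_interface = T_in − Q'·ΣR_partial = 94 K − (-60.63)(1.772) = 201.4 K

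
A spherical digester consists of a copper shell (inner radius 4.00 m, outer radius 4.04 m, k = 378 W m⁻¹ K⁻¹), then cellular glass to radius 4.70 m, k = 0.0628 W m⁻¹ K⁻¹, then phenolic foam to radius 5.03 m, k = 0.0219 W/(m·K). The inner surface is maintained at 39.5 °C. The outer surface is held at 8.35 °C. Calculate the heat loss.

Resistance network (inner→outer):
  R_copper = (1/4.00 − 1/4.04)/(4πk) = 0.002475/(4π·378) = 5.211×10^-7 K/W
  R_cellular glass = (1/4.04 − 1/4.70)/(4πk) = 0.03476/(4π·0.0628) = 0.04404 K/W
  R_phenolic foam = (1/4.70 − 1/5.03)/(4πk) = 0.01396/(4π·0.0219) = 0.05072 K/W
ΣR = 5.211×10^-7 + 0.04404 + 0.05072 = 0.09476 K/W
Q = ΔT/ΣR = (39.5 °C − 8.35 °C)/0.09476 = 329 W

Q = 329 W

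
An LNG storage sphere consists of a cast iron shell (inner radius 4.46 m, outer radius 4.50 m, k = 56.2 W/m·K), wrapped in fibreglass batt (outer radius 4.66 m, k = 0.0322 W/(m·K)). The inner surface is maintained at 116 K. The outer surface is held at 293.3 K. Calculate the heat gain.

Treat each layer as a resistance in series:
  R_cast iron = (1/4.46 − 1/4.50)/(4πk) = 0.001993/(4π·56.2) = 2.822×10^-6 K/W
  R_fibreglass batt = (1/4.50 − 1/4.66)/(4πk) = 0.007630/(4π·0.0322) = 0.01886 K/W
ΣR = 2.822×10^-6 + 0.01886 = 0.01886 K/W
Q = ΔT/ΣR = (116 K − 293.3 K)/0.01886 = -9400 W
(Negative Q ⇒ heat flows inward; heat gain = 9400 W.)

Q = 9.40 kW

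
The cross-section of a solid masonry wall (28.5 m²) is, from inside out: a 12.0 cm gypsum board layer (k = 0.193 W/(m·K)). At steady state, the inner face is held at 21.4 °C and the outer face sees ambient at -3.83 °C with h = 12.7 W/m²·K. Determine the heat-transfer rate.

Q = 1030 W

Treat each layer as a resistance in series:
  R_gypsum board = L/(kA) = 0.120/(0.193·28.5) = 0.02182 K/W
  R_conv,out = 1/(hA) = 1/(12.7·28.5) = 0.002763 K/W
ΣR = 0.02182 + 0.002763 = 0.02458 K/W
Q = ΔT/ΣR = (21.4 °C − -3.83 °C)/0.02458 = 1030 W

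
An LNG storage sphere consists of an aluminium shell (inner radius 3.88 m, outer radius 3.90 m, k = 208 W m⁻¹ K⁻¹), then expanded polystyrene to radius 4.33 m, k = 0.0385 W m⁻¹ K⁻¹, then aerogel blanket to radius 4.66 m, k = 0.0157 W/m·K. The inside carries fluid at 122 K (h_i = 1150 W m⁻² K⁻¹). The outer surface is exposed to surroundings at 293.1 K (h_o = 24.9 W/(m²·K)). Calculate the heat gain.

Q = 1260 W

Series thermal resistances, inner to outer:
  R_conv,in = 1/(4πr²h) = 1/(4π·3.88²·1150) = 4.597×10^-6 K/W
  R_aluminium = (1/3.88 − 1/3.90)/(4πk) = 0.001322/(4π·208) = 5.057×10^-7 K/W
  R_expanded polystyrene = (1/3.90 − 1/4.33)/(4πk) = 0.02546/(4π·0.0385) = 0.05263 K/W
  R_aerogel blanket = (1/4.33 − 1/4.66)/(4πk) = 0.01635/(4π·0.0157) = 0.08290 K/W
  R_conv,out = 1/(4πr²h) = 1/(4π·4.66²·24.9) = 1.472×10^-4 K/W
ΣR = 4.597×10^-6 + 5.057×10^-7 + 0.05263 + 0.08290 + 1.472×10^-4 = 0.1357 K/W
Q = ΔT/ΣR = (122 K − 293.1 K)/0.1357 = -1260 W
(Negative Q ⇒ heat flows inward; heat gain = 1260 W.)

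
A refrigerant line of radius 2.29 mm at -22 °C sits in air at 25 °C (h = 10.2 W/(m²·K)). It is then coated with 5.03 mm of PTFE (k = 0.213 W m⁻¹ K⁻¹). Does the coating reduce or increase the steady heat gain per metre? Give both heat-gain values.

increases: 6.90 → 15.7 W/m

Critical radius for a cylinder: r_cr = k/h = 0.0209 m = 2.09 cm.
Outer radius after coating: r₂ = 0.00229 + 0.00503 = 0.00732 m.
Since r₁ < r_cr and r₂ ≤ r_cr, the coating moves toward the maximum at r_cr — heat gain rises.
Bare: R = 1/(2πr₁h) = 6.814 m·K/W; Q = 47/6.814 = 6.90 W/m.
Coated: R = R_cond + R_conv = 3.000 m·K/W; Q = 47/3.000 = 15.7 W/m.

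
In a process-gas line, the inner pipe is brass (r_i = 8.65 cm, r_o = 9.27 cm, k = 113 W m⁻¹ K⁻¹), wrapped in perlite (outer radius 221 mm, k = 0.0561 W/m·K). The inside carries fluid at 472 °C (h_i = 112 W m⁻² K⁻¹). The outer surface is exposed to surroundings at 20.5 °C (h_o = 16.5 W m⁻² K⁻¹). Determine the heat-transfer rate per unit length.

Treat each layer as a resistance in series:
  R'_conv,in = 1/(2πr h) = 1/(2π·0.0865·112) = 0.01643 m·K/W
  R'_brass = ln(0.0927/0.0865)/(2πk) = 0.06922/(2π·113) = 9.750×10^-5 m·K/W
  R'_perlite = ln(0.221/0.0927)/(2πk) = 0.8688/(2π·0.0561) = 2.465 m·K/W
  R'_conv,out = 1/(2πr h) = 1/(2π·0.221·16.5) = 0.04365 m·K/W
ΣR = 0.01643 + 9.750×10^-5 + 2.465 + 0.04365 = 2.525 m·K/W
Q' = ΔT/ΣR = (472 °C − 20.5 °C)/2.525 = 179 W/m

Q' = 179 W/m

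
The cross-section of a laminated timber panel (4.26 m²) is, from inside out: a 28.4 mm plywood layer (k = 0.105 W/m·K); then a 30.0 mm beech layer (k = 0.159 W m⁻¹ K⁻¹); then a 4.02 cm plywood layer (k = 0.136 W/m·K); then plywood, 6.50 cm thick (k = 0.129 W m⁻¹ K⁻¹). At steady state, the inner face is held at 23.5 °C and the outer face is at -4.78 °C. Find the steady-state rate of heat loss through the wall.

Q = 95.7 W

Treat each layer as a resistance in series:
  R_plywood = L/(kA) = 0.0284/(0.105·4.26) = 0.06349 K/W
  R_beech = L/(kA) = 0.0300/(0.159·4.26) = 0.04429 K/W
  R_plywood = L/(kA) = 0.0402/(0.136·4.26) = 0.06939 K/W
  R_plywood = L/(kA) = 0.0650/(0.129·4.26) = 0.1183 K/W
ΣR = 0.06349 + 0.04429 + 0.06939 + 0.1183 = 0.2955 K/W
Q = ΔT/ΣR = (23.5 °C − -4.78 °C)/0.2955 = 95.7 W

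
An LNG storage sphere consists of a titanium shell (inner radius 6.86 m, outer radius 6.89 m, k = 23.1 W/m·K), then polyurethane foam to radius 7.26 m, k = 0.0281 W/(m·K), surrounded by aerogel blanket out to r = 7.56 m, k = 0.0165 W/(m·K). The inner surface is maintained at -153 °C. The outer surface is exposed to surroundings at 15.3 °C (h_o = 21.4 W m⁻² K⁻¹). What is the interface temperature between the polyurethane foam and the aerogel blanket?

T = -78.6 °C

Resistance network (inner→outer):
  R_titanium = (1/6.86 − 1/6.89)/(4πk) = 6.347×10^-4/(4π·23.1) = 2.187×10^-6 K/W
  R_polyurethane foam = (1/6.89 − 1/7.26)/(4πk) = 0.007397/(4π·0.0281) = 0.02095 K/W
  R_aerogel blanket = (1/7.26 − 1/7.56)/(4πk) = 0.005466/(4π·0.0165) = 0.02636 K/W
  R_conv,out = 1/(4πr²h) = 1/(4π·7.56²·21.4) = 6.506×10^-5 K/W
ΣR = 2.187×10^-6 + 0.02095 + 0.02636 + 6.506×10^-5 = 0.04738 K/W
Q = ΔT/ΣR = (-153 °C − 15.3 °C)/0.04738 = -3552 W
From the inner boundary to the polyurethane foam/aerogel blanket interface, ΣR_partial = 0.02095 K/W.
T_interface = T_in − Q·ΣR_partial = -153 °C − (-3552)(0.02095) = -78.6 °C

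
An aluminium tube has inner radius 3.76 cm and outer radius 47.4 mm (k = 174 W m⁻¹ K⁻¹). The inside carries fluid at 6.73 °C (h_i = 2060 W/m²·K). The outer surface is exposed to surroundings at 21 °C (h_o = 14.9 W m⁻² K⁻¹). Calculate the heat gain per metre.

Series thermal resistances, inner to outer:
  R'_conv,in = 1/(2πr h) = 1/(2π·0.0376·2060) = 0.002055 m·K/W
  R'_aluminium = ln(0.0474/0.0376)/(2πk) = 0.2316/(2π·174) = 2.119×10^-4 m·K/W
  R'_conv,out = 1/(2πr h) = 1/(2π·0.0474·14.9) = 0.2253 m·K/W
ΣR = 0.002055 + 2.119×10^-4 + 0.2253 = 0.2276 m·K/W
Q' = ΔT/ΣR = (6.73 °C − 21 °C)/0.2276 = -62.7 W/m
(Negative Q' ⇒ heat flows inward; heat gain = 62.7 W/m.)

Q' = 62.7 W/m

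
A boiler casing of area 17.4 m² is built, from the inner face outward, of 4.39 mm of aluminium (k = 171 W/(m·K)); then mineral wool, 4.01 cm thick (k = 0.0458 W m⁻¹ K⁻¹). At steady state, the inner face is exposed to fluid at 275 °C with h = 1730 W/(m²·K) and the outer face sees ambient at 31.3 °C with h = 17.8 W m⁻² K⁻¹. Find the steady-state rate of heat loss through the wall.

Q = 4550 W

Resistance network (inner→outer):
  R_conv,in = 1/(hA) = 1/(1730·17.4) = 3.322×10^-5 K/W
  R_aluminium = L/(kA) = 0.00439/(171·17.4) = 1.475×10^-6 K/W
  R_mineral wool = L/(kA) = 0.0401/(0.0458·17.4) = 0.05032 K/W
  R_conv,out = 1/(hA) = 1/(17.8·17.4) = 0.003229 K/W
ΣR = 3.322×10^-5 + 1.475×10^-6 + 0.05032 + 0.003229 = 0.05358 K/W
Q = ΔT/ΣR = (275 °C − 31.3 °C)/0.05358 = 4550 W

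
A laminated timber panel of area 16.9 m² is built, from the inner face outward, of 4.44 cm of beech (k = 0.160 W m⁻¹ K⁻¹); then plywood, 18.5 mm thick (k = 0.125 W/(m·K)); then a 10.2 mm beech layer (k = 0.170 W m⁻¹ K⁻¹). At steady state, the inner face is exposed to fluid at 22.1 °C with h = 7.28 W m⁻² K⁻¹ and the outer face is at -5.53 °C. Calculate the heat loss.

Resistance network (inner→outer):
  R_conv,in = 1/(hA) = 1/(7.28·16.9) = 0.008128 K/W
  R_beech = L/(kA) = 0.0444/(0.160·16.9) = 0.01642 K/W
  R_plywood = L/(kA) = 0.0185/(0.125·16.9) = 0.008757 K/W
  R_beech = L/(kA) = 0.0102/(0.170·16.9) = 0.003550 K/W
ΣR = 0.008128 + 0.01642 + 0.008757 + 0.003550 = 0.03685 K/W
Q = ΔT/ΣR = (22.1 °C − -5.53 °C)/0.03685 = 750 W

Q = 750 W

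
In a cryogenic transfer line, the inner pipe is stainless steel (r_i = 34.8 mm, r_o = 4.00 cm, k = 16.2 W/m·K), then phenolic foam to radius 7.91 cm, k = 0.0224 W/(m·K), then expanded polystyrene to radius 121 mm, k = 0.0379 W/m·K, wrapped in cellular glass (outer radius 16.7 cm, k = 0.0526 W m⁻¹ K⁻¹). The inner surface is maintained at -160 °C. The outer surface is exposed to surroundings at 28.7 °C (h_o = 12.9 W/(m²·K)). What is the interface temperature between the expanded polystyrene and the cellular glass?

T = 2.9 °C

Series thermal resistances, inner to outer:
  R'_stainless steel = ln(0.0400/0.0348)/(2πk) = 0.1393/(2π·16.2) = 0.001368 m·K/W
  R'_phenolic foam = ln(0.0791/0.0400)/(2πk) = 0.6818/(2π·0.0224) = 4.845 m·K/W
  R'_expanded polystyrene = ln(0.121/0.0791)/(2πk) = 0.4251/(2π·0.0379) = 1.785 m·K/W
  R'_cellular glass = ln(0.167/0.121)/(2πk) = 0.3222/(2π·0.0526) = 0.9749 m·K/W
  R'_conv,out = 1/(2πr h) = 1/(2π·0.167·12.9) = 0.07388 m·K/W
ΣR = 0.001368 + 4.845 + 1.785 + 0.9749 + 0.07388 = 7.680 m·K/W
Q' = ΔT/ΣR = (-160 °C − 28.7 °C)/7.680 = -24.57 W/m
From the inner boundary to the expanded polystyrene/cellular glass interface, ΣR_partial = 6.631 m·K/W.
T_interface = T_in − Q'·ΣR_partial = -160 °C − (-24.57)(6.631) = 2.9 °C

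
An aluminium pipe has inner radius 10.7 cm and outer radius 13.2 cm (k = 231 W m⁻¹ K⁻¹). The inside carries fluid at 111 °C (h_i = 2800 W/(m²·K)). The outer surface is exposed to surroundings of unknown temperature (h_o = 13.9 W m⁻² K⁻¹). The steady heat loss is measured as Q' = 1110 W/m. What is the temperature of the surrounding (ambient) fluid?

Series resistances:
  R'_conv,in = 1/(2πr h) = 1/(2π·0.107·2800) = 5.312×10^-4 m·K/W
  R'_aluminium = ln(0.132/0.107)/(2πk) = 0.2100/(2π·231) = 1.447×10^-4 m·K/W
  R'_conv,out = 1/(2πr h) = 1/(2π·0.132·13.9) = 0.08674 m·K/W
ΣR = 0.08742 m·K/W
ΔT = Q'·ΣR = 1110 × 0.08742 = 97.04 K
Heat flows outward, so T_out = T_in − ΔT = 111 − 97.04 = 14.0 °C

T_out = 14.0 °C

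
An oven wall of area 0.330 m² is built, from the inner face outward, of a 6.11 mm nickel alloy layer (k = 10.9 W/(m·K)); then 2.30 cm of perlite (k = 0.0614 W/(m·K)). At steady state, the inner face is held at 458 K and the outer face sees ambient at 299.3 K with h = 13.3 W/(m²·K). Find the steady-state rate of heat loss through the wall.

Q = 116 W

Treat each layer as a resistance in series:
  R_nickel alloy = L/(kA) = 0.00611/(10.9·0.330) = 0.001699 K/W
  R_perlite = L/(kA) = 0.0230/(0.0614·0.330) = 1.135 K/W
  R_conv,out = 1/(hA) = 1/(13.3·0.330) = 0.2278 K/W
ΣR = 0.001699 + 1.135 + 0.2278 = 1.364 K/W
Q = ΔT/ΣR = (458 K − 299.3 K)/1.364 = 116 W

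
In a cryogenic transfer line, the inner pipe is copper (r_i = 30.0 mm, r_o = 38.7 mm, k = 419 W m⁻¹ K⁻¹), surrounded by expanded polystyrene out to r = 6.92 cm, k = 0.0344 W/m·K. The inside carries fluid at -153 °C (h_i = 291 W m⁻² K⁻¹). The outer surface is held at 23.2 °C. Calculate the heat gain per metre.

Q' = 65.1 W/m

Treat each layer as a resistance in series:
  R'_conv,in = 1/(2πr h) = 1/(2π·0.0300·291) = 0.01823 m·K/W
  R'_copper = ln(0.0387/0.0300)/(2πk) = 0.2546/(2π·419) = 9.672×10^-5 m·K/W
  R'_expanded polystyrene = ln(0.0692/0.0387)/(2πk) = 0.5812/(2π·0.0344) = 2.689 m·K/W
ΣR = 0.01823 + 9.672×10^-5 + 2.689 = 2.707 m·K/W
Q' = ΔT/ΣR = (-153 °C − 23.2 °C)/2.707 = -65.1 W/m
(Negative Q' ⇒ heat flows inward; heat gain = 65.1 W/m.)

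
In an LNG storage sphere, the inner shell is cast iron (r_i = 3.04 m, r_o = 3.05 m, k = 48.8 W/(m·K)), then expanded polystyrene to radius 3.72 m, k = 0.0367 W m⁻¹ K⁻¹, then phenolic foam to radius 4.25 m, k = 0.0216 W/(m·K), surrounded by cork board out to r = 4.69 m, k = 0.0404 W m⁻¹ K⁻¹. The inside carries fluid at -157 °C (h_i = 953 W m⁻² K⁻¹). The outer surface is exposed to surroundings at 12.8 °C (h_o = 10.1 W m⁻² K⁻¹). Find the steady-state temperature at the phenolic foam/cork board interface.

T = -12.4 °C

Resistance network (inner→outer):
  R_conv,in = 1/(4πr²h) = 1/(4π·3.04²·953) = 9.035×10^-6 K/W
  R_cast iron = (1/3.04 − 1/3.05)/(4πk) = 0.001079/(4π·48.8) = 1.759×10^-6 K/W
  R_expanded polystyrene = (1/3.05 − 1/3.72)/(4πk) = 0.05905/(4π·0.0367) = 0.1280 K/W
  R_phenolic foam = (1/3.72 − 1/4.25)/(4πk) = 0.03352/(4π·0.0216) = 0.1235 K/W
  R_cork board = (1/4.25 − 1/4.69)/(4πk) = 0.02207/(4π·0.0404) = 0.04348 K/W
  R_conv,out = 1/(4πr²h) = 1/(4π·4.69²·10.1) = 3.582×10^-4 K/W
ΣR = 9.035×10^-6 + 1.759×10^-6 + 0.1280 + 0.1235 + 0.04348 + 3.582×10^-4 = 0.2953 K/W
Q = ΔT/ΣR = (-157 °C − 12.8 °C)/0.2953 = -575.0 W
From the inner boundary to the phenolic foam/cork board interface, ΣR_partial = 0.2515 K/W.
T_interface = T_in − Q·ΣR_partial = -157 °C − (-575.0)(0.2515) = -12.4 °C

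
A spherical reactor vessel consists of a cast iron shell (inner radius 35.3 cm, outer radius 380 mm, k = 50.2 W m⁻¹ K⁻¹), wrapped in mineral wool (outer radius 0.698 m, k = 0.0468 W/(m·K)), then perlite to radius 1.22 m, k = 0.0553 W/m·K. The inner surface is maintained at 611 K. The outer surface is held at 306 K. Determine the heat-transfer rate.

Resistance network (inner→outer):
  R_cast iron = (1/0.353 − 1/0.380)/(4πk) = 0.2013/(4π·50.2) = 3.191×10^-4 K/W
  R_mineral wool = (1/0.380 − 1/0.698)/(4πk) = 1.199/(4π·0.0468) = 2.039 K/W
  R_perlite = (1/0.698 − 1/1.22)/(4πk) = 0.6130/(4π·0.0553) = 0.8821 K/W
ΣR = 3.191×10^-4 + 2.039 + 0.8821 = 2.921 K/W
Q = ΔT/ΣR = (611 K − 306 K)/2.921 = 104 W

Q = 104 W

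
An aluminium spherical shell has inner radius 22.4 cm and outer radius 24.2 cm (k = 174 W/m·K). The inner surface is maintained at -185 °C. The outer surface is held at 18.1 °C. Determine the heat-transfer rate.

Q = 4πk·ΔT/(1/r₁ − 1/r₂) = 4π × 174 × 203.1 / (1/0.224 − 1/0.242) = 1.34×10^6 W

Q = 1340 kW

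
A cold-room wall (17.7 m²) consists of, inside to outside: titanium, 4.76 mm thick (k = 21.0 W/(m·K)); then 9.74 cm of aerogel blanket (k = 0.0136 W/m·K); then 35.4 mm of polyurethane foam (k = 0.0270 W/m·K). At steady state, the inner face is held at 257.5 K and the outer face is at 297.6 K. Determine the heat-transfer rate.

Series thermal resistances, inner to outer:
  R_titanium = L/(kA) = 0.00476/(21.0·17.7) = 1.281×10^-5 K/W
  R_aerogel blanket = L/(kA) = 0.0974/(0.0136·17.7) = 0.4046 K/W
  R_polyurethane foam = L/(kA) = 0.0354/(0.0270·17.7) = 0.07407 K/W
ΣR = 1.281×10^-5 + 0.4046 + 0.07407 = 0.4787 K/W
Q = ΔT/ΣR = (257.5 K − 297.6 K)/0.4787 = -83.8 W
(Negative Q ⇒ heat flows inward; heat gain = 83.8 W.)

Q = 83.8 W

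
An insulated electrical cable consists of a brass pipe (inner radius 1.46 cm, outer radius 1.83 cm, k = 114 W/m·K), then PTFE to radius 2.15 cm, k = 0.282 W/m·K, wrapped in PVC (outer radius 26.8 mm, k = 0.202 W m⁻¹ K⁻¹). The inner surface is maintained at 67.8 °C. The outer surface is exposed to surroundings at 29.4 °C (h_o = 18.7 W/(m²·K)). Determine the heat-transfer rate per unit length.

Treat each layer as a resistance in series:
  R'_brass = ln(0.0183/0.0146)/(2πk) = 0.2259/(2π·114) = 3.153×10^-4 m·K/W
  R'_PTFE = ln(0.0215/0.0183)/(2πk) = 0.1612/(2π·0.282) = 0.09095 m·K/W
  R'_PVC = ln(0.0268/0.0215)/(2πk) = 0.2203/(2π·0.202) = 0.1736 m·K/W
  R'_conv,out = 1/(2πr h) = 1/(2π·0.0268·18.7) = 0.3176 m·K/W
ΣR = 3.153×10^-4 + 0.09095 + 0.1736 + 0.3176 = 0.5825 m·K/W
Q' = ΔT/ΣR = (67.8 °C − 29.4 °C)/0.5825 = 65.9 W/m

Q' = 65.9 W/m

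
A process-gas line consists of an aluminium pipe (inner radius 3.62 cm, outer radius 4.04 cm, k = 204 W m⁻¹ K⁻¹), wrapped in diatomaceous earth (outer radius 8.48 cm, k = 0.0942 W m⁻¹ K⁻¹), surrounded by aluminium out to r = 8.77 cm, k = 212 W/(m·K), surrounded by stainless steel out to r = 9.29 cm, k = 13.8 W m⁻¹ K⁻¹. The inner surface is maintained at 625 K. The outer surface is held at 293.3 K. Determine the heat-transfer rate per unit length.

Q' = 265 W/m

Treat each layer as a resistance in series:
  R'_aluminium = ln(0.0404/0.0362)/(2πk) = 0.1098/(2π·204) = 8.564×10^-5 m·K/W
  R'_diatomaceous earth = ln(0.0848/0.0404)/(2πk) = 0.7415/(2π·0.0942) = 1.253 m·K/W
  R'_aluminium = ln(0.0877/0.0848)/(2πk) = 0.03363/(2π·212) = 2.524×10^-5 m·K/W
  R'_stainless steel = ln(0.0929/0.0877)/(2πk) = 0.05760/(2π·13.8) = 6.643×10^-4 m·K/W
ΣR = 8.564×10^-5 + 1.253 + 2.524×10^-5 + 6.643×10^-4 = 1.254 m·K/W
Q' = ΔT/ΣR = (625 K − 293.3 K)/1.254 = 265 W/m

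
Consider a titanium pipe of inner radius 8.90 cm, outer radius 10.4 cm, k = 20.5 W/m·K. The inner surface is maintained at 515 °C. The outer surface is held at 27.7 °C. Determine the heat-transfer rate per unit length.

Q' = 2πk·ΔT/ln(r₂/r₁) = 2π × 20.5 × 487.3 / ln(0.104/0.0890) = 4.03×10^5 W/m

Q' = 403 kW/m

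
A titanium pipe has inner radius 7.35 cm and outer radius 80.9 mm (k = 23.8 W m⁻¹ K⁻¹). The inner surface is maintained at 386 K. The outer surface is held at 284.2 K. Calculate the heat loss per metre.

Q' = 2πk·ΔT/ln(r₂/r₁) = 2π × 23.8 × 101.8 / ln(0.0809/0.0735) = 1.59×10^5 W/m

Q' = 159 kW/m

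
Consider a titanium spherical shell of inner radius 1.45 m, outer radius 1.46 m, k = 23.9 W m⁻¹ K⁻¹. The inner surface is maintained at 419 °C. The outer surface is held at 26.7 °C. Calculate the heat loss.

Q = 24900 kW

Q = 4πk·ΔT/(1/r₁ − 1/r₂) = 4π × 23.9 × 392.3 / (1/1.45 − 1/1.46) = 2.49×10^7 W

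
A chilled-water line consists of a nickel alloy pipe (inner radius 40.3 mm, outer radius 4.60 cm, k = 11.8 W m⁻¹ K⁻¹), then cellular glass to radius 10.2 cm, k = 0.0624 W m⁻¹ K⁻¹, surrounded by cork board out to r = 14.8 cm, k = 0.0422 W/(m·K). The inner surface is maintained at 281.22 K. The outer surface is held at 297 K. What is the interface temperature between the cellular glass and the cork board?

T = 290.6 K

Series thermal resistances, inner to outer:
  R'_nickel alloy = ln(0.0460/0.0403)/(2πk) = 0.1323/(2π·11.8) = 0.001784 m·K/W
  R'_cellular glass = ln(0.102/0.0460)/(2πk) = 0.7963/(2π·0.0624) = 2.031 m·K/W
  R'_cork board = ln(0.148/0.102)/(2πk) = 0.3722/(2π·0.0422) = 1.404 m·K/W
ΣR = 0.001784 + 2.031 + 1.404 = 3.437 m·K/W
Q' = ΔT/ΣR = (281.22 K − 297 K)/3.437 = -4.591 W/m
From the inner boundary to the cellular glass/cork board interface, ΣR_partial = 2.033 m·K/W.
T_interface = T_in − Q'·ΣR_partial = 281.22 K − (-4.591)(2.033) = 290.6 K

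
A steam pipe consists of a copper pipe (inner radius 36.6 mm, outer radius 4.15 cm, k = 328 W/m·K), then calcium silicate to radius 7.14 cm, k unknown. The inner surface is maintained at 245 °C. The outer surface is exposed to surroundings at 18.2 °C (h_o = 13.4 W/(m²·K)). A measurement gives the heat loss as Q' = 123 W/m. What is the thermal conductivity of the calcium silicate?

ΣR = ΔT/Q' = |245 − 18.2|/123 = 1.844 m·K/W
Known resistances:
  R'_copper = ln(0.0415/0.0366)/(2πk) = 0.1256/(2π·328) = 6.097×10^-5 m·K/W
  R'_conv,out = 1/(2πr h) = 1/(2π·0.0714·13.4) = 0.1663 m·K/W
R_calcium silicate = ΣR − ΣR_known = 1.844 − 0.1664 = 1.678 m·K/W
ln(r₂/r₁)/(2πk) = 1.678 ⇒ k = 0.5426/(2π·1.678) = 0.0515 W/m·K

k = 0.0515 W/m·K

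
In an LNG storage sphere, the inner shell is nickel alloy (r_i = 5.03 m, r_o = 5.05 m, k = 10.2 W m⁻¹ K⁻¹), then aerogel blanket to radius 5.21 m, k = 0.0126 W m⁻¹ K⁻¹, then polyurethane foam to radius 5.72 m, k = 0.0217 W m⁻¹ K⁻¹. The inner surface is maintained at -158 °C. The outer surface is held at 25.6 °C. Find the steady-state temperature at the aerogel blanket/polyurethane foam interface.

Treat each layer as a resistance in series:
  R_nickel alloy = (1/5.03 − 1/5.05)/(4πk) = 7.874×10^-4/(4π·10.2) = 6.143×10^-6 K/W
  R_aerogel blanket = (1/5.05 − 1/5.21)/(4πk) = 0.006081/(4π·0.0126) = 0.03841 K/W
  R_polyurethane foam = (1/5.21 − 1/5.72)/(4πk) = 0.01711/(4π·0.0217) = 0.06276 K/W
ΣR = 6.143×10^-6 + 0.03841 + 0.06276 = 0.1012 K/W
Q = ΔT/ΣR = (-158 °C − 25.6 °C)/0.1012 = -1814 W
From the inner boundary to the aerogel blanket/polyurethane foam interface, ΣR_partial = 0.03842 K/W.
T_interface = T_in − Q·ΣR_partial = -158 °C − (-1814)(0.03842) = -88.3 °C

T = -88.3 °C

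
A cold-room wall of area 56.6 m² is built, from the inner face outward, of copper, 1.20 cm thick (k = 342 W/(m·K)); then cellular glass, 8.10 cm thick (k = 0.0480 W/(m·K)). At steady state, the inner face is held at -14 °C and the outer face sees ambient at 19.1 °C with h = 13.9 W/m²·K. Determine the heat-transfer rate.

Q = 1060 W

Treat each layer as a resistance in series:
  R_copper = L/(kA) = 0.0120/(342·56.6) = 6.199×10^-7 K/W
  R_cellular glass = L/(kA) = 0.0810/(0.0480·56.6) = 0.02981 K/W
  R_conv,out = 1/(hA) = 1/(13.9·56.6) = 0.001271 K/W
ΣR = 6.199×10^-7 + 0.02981 + 0.001271 = 0.03108 K/W
Q = ΔT/ΣR = (-14 °C − 19.1 °C)/0.03108 = -1060 W
(Negative Q ⇒ heat flows inward; heat gain = 1060 W.)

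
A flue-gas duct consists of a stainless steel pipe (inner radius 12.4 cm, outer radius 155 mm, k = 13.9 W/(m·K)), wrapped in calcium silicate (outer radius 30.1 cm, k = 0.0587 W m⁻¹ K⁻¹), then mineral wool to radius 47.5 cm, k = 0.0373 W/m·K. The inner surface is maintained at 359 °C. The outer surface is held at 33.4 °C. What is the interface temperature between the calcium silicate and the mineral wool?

Treat each layer as a resistance in series:
  R'_stainless steel = ln(0.155/0.124)/(2πk) = 0.2231/(2π·13.9) = 0.002555 m·K/W
  R'_calcium silicate = ln(0.301/0.155)/(2πk) = 0.6637/(2π·0.0587) = 1.799 m·K/W
  R'_mineral wool = ln(0.475/0.301)/(2πk) = 0.4562/(2π·0.0373) = 1.947 m·K/W
ΣR = 0.002555 + 1.799 + 1.947 = 3.749 m·K/W
Q' = ΔT/ΣR = (359 °C − 33.4 °C)/3.749 = 86.85 W/m
From the inner boundary to the calcium silicate/mineral wool interface, ΣR_partial = 1.802 m·K/W.
T_interface = T_in − Q'·ΣR_partial = 359 °C − (86.85)(1.802) = 202 °C

T = 202 °C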